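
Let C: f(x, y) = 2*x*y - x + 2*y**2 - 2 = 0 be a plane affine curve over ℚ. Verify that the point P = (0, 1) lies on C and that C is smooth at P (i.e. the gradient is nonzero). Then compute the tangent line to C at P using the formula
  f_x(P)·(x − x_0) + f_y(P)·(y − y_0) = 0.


Tangent line at P: x + 4*y - 4 = 0.

Step 1: f(0, 1) = 0, so P lies on C.
Step 2: partial derivatives
  f_x(x, y) = 2*y - 1, f_y(x, y) = 2*x + 4*y.
  f_x(P) = 1, f_y(P) = 4 (gradient nonzero, so P is smooth).
Step 3: tangent line at P: 1·(x − 0) + 4·(y − 1) = 0.
Expanding: x + 4*y - 4 = 0.


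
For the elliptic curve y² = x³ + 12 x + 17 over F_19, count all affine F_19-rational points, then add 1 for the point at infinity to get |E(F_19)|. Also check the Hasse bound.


Affine points = {(0, 6), (0, 13), (1, 7), (1, 12), (2, 7), (2, 12), (3, 2), (3, 17), (6, 1), (6, 18), (7, 8), (7, 11), (8, 6), (8, 13), (10, 4), (10, 15), (11, 6), (11, 13), (15, 0), (16, 7), (16, 12), (17, 2), (17, 17), (18, 2), (18, 17)}; affine count = 25; |E(F_19)| = 26.

Discriminant check: Δ ∝ 4a³ + 27b² = 4·12³ + 27·17² = 4·1728 + 27·289 ≡ 9 (mod 19). Nonzero ⇒ E is nonsingular.
For each x ∈ F_19, compute rhs = x³ + 12·x + 17 mod 19, then count y ∈ F_19 with y² ≡ rhs.
  x = 0: rhs = 17, matching y values: 6, 13 (2 points).
  x = 1: rhs = 11, matching y values: 7, 12 (2 points).
  x = 2: rhs = 11, matching y values: 7, 12 (2 points).
  x = 3: rhs = 4, matching y values: 2, 17 (2 points).
  x = 4: rhs = 15, matching y values: none (0 points).
  x = 5: rhs = 12, matching y values: none (0 points).
  x = 6: rhs = 1, matching y values: 1, 18 (2 points).
  x = 7: rhs = 7, matching y values: 8, 11 (2 points).
  x = 8: rhs = 17, matching y values: 6, 13 (2 points).
  x = 9: rhs = 18, matching y values: none (0 points).
  x = 10: rhs = 16, matching y values: 4, 15 (2 points).
  x = 11: rhs = 17, matching y values: 6, 13 (2 points).
  x = 12: rhs = 8, matching y values: none (0 points).
  x = 13: rhs = 14, matching y values: none (0 points).
  x = 14: rhs = 3, matching y values: none (0 points).
  x = 15: rhs = 0, matching y values: 0 (1 points).
  x = 16: rhs = 11, matching y values: 7, 12 (2 points).
  x = 17: rhs = 4, matching y values: 2, 17 (2 points).
  x = 18: rhs = 4, matching y values: 2, 17 (2 points).
Total affine count: 25.
Full point count |E(F_19)| = 25 + 1 = 26.
Hasse bound: |26 − (19+1)| = |6| = 6 ≤ 2√19 ≈ 8.7178 ✓.


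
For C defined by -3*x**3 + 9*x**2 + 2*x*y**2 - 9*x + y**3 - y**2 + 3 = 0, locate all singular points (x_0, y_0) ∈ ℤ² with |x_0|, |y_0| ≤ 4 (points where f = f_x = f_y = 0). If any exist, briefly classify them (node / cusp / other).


Singular points: {(1, 0)}; classification: cusp.

Compute partial derivatives:
  f_x = -9*x**2 + 18*x + 2*y**2 - 9.
  f_y = 4*x*y + 3*y**2 - 2*y.
Scan x_0 ∈ {−4, ..., 4}. For each x_0, f_y(x_0, y) is a polynomial in y; find its integer roots y ∈ {−4, ..., 4}, then test f_x and f at those candidates.
  x = -4: f_y(-4, y) = 3*y**2 - 18*y; vanishes at y ∈ {0}. (-4, 0): f_x = -225 ≠ 0.
  x = -3: f_y(-3, y) = 3*y**2 - 14*y; vanishes at y ∈ {0}. (-3, 0): f_x = -144 ≠ 0.
  x = -2: f_y(-2, y) = 3*y**2 - 10*y; vanishes at y ∈ {0}. (-2, 0): f_x = -81 ≠ 0.
  x = -1: f_y(-1, y) = 3*y**2 - 6*y; vanishes at y ∈ {0, 2}. (-1, 0): f_x = -36 ≠ 0; (-1, 2): f_x = -28 ≠ 0.
  x = 0: f_y(0, y) = 3*y**2 - 2*y; vanishes at y ∈ {0}. (0, 0): f_x = -9 ≠ 0.
  x = 1: f_y(1, y) = 3*y**2 + 2*y; vanishes at y ∈ {0}. (1, 0): f_x = 0, f = 0 — SINGULAR.
  x = 2: f_y(2, y) = 3*y**2 + 6*y; vanishes at y ∈ {-2, 0}. (2, -2): f_x = -1 ≠ 0; (2, 0): f_x = -9 ≠ 0.
  x = 3: f_y(3, y) = 3*y**2 + 10*y; vanishes at y ∈ {0}. (3, 0): f_x = -36 ≠ 0.
  x = 4: f_y(4, y) = 3*y**2 + 14*y; vanishes at y ∈ {0}. (4, 0): f_x = -81 ≠ 0.
Only singular point on the grid: (1, 0).
Classify: substitute x = 1 + u, y = 0 + v and expand: f = -3*u**3 + 2*u*v**2 + v**3 + v**2.
No constant or linear terms (consistent with a singular point). Quadratic part: v**2. Cubic part: -3*u**3 + 2*u*v**2 + v**3.
The quadratic part v**2 is a perfect square, so there is a single (double) tangent line v = 0, i.e. y = 0. Restricting the cubic part to that line (v = 0) leaves -3*u**3 ≠ 0, so f is not divisible by v and the branch is v² ≈ 3*u**3 to lowest order — this is a cusp.
Classification: cusp.


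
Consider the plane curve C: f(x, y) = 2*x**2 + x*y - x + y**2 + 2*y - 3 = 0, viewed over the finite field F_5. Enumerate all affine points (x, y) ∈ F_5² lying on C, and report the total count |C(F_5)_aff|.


Affine F_5-points: {(0, 1), (0, 2), (2, 2), (2, 4), (4, 0), (4, 4)}; count = 6.

For each of the 25 pairs (x, y) ∈ F_5², evaluate f(x, y) mod 5. Record the zeros.
  x = 0: [0↦2, 1↦0, 2↦0, 3↦2, 4↦1]  zeros at y ∈ {1, 2}
  x = 1: [0↦3, 1↦2, 2↦3, 3↦1, 4↦1]  zeros at y ∈ ∅
  x = 2: [0↦3, 1↦3, 2↦0, 3↦4, 4↦0]  zeros at y ∈ {2, 4}
  x = 3: [0↦2, 1↦3, 2↦1, 3↦1, 4↦3]  zeros at y ∈ ∅
  x = 4: [0↦0, 1↦2, 2↦1, 3↦2, 4↦0]  zeros at y ∈ {0, 4}
Collecting zeros: affine points = {(0, 1), (0, 2), (2, 2), (2, 4), (4, 0), (4, 4)}.
Total count |C(F_5)_aff| = 6.


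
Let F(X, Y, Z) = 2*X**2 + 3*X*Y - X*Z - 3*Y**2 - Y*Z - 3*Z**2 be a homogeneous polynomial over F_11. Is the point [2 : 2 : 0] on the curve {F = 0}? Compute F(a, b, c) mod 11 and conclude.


F(2,2,0) ≡ 8 (mod 11); P is NOT on the curve.

Evaluate F(2, 2, 0) term-by-term (mod 11).
  2*X**2 ↦ 2·4·1·1 = 8
  3*X*Y ↦ 3·2·2·1 = 12
  -X*Z ↦ -1·2·1·0 = 0
  -3*Y**2 ↦ -3·1·4·1 = -12
  -Y*Z ↦ -1·1·2·0 = 0
  -3*Z**2 ↦ -3·1·1·0 = 0
Sum: F(2, 2, 0) = (8) + (12) + (0) + (-12) + (0) + (0) = 8.
Reducing mod 11: 8 ≡ 8 (mod 11).
Since F(a, b, c) ≡ 8 ≠ 0 (mod 11), P does NOT lie on the curve.


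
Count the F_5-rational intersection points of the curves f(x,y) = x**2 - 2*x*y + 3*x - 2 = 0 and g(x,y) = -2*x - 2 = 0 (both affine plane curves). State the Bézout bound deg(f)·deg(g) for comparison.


Common zeros: {(4, 2)}; count = 1; Bézout bound = 2.

deg(f) = 2, deg(g) = 1, so Bézout bound = 2.
Scan x ∈ F_5. For each x, list the y ∈ F_5 with f(x, y) ≡ 0 and those with g(x, y) ≡ 0 (mod 5); the common zeros in that column are the intersection.
  x = 0: f ≡ 0 at y ∈ ∅; g ≡ 0 at y ∈ ∅; common: ∅.
  x = 1: f ≡ 0 at y ∈ {1}; g ≡ 0 at y ∈ ∅; common: ∅.
  x = 2: f ≡ 0 at y ∈ {2}; g ≡ 0 at y ∈ ∅; common: ∅.
  x = 3: f ≡ 0 at y ∈ {1}; g ≡ 0 at y ∈ ∅; common: ∅.
  x = 4: f ≡ 0 at y ∈ {2}; g ≡ 0 at y ∈ {0, 1, 2, 3, 4}; common: {2}.
Collecting: common zeros = {(4, 2)}, so the count is 1.
Comparison with the Bézout bound: 1 ≤ 2 = deg(f)·deg(g), as expected for curves with no common component (the affine F_5-count falls short of the bound because intersections may lie at infinity, over extension fields, or carry multiplicity).


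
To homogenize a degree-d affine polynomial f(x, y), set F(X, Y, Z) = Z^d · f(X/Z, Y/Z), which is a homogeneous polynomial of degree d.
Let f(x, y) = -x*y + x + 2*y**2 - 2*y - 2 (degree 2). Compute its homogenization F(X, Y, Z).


F(X, Y, Z) = -X*Y + X*Z + 2*Y**2 - 2*Y*Z - 2*Z**2

deg(f) = 2.
Substitute x = X/Z, y = Y/Z into f, then multiply by Z^2.
  monomial -1·x^1·y^1 ↦ -1·X^1·Y^1·Z^0.
  monomial 1·x^1·y^0 ↦ 1·X^1·Y^0·Z^1.
  monomial 2·x^0·y^2 ↦ 2·X^0·Y^2·Z^0.
  monomial -2·x^0·y^1 ↦ -2·X^0·Y^1·Z^1.
  monomial -2·x^0·y^0 ↦ -2·X^0·Y^0·Z^2.
Collecting: F(X, Y, Z) = -X*Y + X*Z + 2*Y**2 - 2*Y*Z - 2*Z**2.


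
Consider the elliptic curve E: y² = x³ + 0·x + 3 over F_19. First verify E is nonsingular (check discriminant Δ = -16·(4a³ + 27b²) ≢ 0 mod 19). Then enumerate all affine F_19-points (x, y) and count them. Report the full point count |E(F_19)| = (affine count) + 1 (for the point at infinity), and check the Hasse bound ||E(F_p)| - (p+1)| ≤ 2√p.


Affine points = {(1, 2), (1, 17), (2, 7), (2, 12), (3, 7), (3, 12), (7, 2), (7, 17), (11, 2), (11, 17), (14, 7), (14, 12)}; affine count = 12; |E(F_19)| = 13.

Discriminant check: Δ ∝ 4a³ + 27b² = 4·0³ + 27·3² = 4·0 + 27·9 ≡ 15 (mod 19). Nonzero ⇒ E is nonsingular.
For each x ∈ F_19, compute rhs = x³ + 0·x + 3 mod 19, then count y ∈ F_19 with y² ≡ rhs.
  x = 0: rhs = 3, matching y values: none (0 points).
  x = 1: rhs = 4, matching y values: 2, 17 (2 points).
  x = 2: rhs = 11, matching y values: 7, 12 (2 points).
  x = 3: rhs = 11, matching y values: 7, 12 (2 points).
  x = 4: rhs = 10, matching y values: none (0 points).
  x = 5: rhs = 14, matching y values: none (0 points).
  x = 6: rhs = 10, matching y values: none (0 points).
  x = 7: rhs = 4, matching y values: 2, 17 (2 points).
  x = 8: rhs = 2, matching y values: none (0 points).
  x = 9: rhs = 10, matching y values: none (0 points).
  x = 10: rhs = 15, matching y values: none (0 points).
  x = 11: rhs = 4, matching y values: 2, 17 (2 points).
  x = 12: rhs = 2, matching y values: none (0 points).
  x = 13: rhs = 15, matching y values: none (0 points).
  x = 14: rhs = 11, matching y values: 7, 12 (2 points).
  x = 15: rhs = 15, matching y values: none (0 points).
  x = 16: rhs = 14, matching y values: none (0 points).
  x = 17: rhs = 14, matching y values: none (0 points).
  x = 18: rhs = 2, matching y values: none (0 points).
Total affine count: 12.
Full point count |E(F_19)| = 12 + 1 = 13.
Hasse bound: |13 − (19+1)| = |-7| = 7 ≤ 2√19 ≈ 8.7178 ✓.


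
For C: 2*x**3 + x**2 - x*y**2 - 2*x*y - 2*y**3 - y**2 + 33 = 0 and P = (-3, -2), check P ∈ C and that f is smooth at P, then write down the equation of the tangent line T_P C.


Tangent line at P: 48*x - 26*y + 92 = 0.

Step 1: f(-3, -2) = 0, so P lies on C.
Step 2: partial derivatives
  f_x(x, y) = 6*x**2 + 2*x - y**2 - 2*y, f_y(x, y) = -2*x*y - 2*x - 6*y**2 - 2*y.
  f_x(P) = 48, f_y(P) = -26 (gradient nonzero, so P is smooth).
Step 3: tangent line at P: 48·(x − -3) + -26·(y − -2) = 0.
Expanding: 48*x - 26*y + 92 = 0.


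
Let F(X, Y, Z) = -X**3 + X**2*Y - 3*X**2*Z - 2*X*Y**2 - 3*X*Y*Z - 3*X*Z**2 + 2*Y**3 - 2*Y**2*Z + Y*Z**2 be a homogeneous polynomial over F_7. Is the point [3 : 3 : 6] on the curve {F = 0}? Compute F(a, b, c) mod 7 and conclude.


F(3,3,6) ≡ 3 (mod 7); P is NOT on the curve.

Evaluate F(3, 3, 6) term-by-term (mod 7).
  -X**3 ↦ -1·27·1·1 = -27
  X**2*Y ↦ 1·9·3·1 = 27
  -3*X**2*Z ↦ -3·9·1·6 = -162
  -2*X*Y**2 ↦ -2·3·9·1 = -54
  -3*X*Y*Z ↦ -3·3·3·6 = -162
  -3*X*Z**2 ↦ -3·3·1·36 = -324
  2*Y**3 ↦ 2·1·27·1 = 54
  -2*Y**2*Z ↦ -2·1·9·6 = -108
  Y*Z**2 ↦ 1·1·3·36 = 108
Sum: F(3, 3, 6) = (-27) + (27) + (-162) + (-54) + (-162) + (-324) + (54) + (-108) + (108) = -648.
Reducing mod 7: -648 ≡ 3 (mod 7).
Since F(a, b, c) ≡ 3 ≠ 0 (mod 7), P does NOT lie on the curve.


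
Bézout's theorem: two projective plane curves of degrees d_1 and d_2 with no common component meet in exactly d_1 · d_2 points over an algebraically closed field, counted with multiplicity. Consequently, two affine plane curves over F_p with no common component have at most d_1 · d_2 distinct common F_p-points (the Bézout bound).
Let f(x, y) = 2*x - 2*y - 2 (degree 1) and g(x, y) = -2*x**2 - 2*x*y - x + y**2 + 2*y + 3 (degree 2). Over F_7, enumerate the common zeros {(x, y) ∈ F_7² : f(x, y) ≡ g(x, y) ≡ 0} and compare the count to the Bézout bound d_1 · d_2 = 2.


Common zeros: {(1, 0), (4, 3)}; count = 2; Bézout bound = 2.

deg(f) = 1, deg(g) = 2, so Bézout bound = 2.
Scan x ∈ F_7. For each x, list the y ∈ F_7 with f(x, y) ≡ 0 and those with g(x, y) ≡ 0 (mod 7); the common zeros in that column are the intersection.
  x = 0: f ≡ 0 at y ∈ {6}; g ≡ 0 at y ∈ ∅; common: ∅.
  x = 1: f ≡ 0 at y ∈ {0}; g ≡ 0 at y ∈ {0}; common: {0}.
  x = 2: f ≡ 0 at y ∈ {1}; g ≡ 0 at y ∈ {0, 2}; common: ∅.
  x = 3: f ≡ 0 at y ∈ {2}; g ≡ 0 at y ∈ {1, 3}; common: ∅.
  x = 4: f ≡ 0 at y ∈ {3}; g ≡ 0 at y ∈ {3}; common: {3}.
  x = 5: f ≡ 0 at y ∈ {4}; g ≡ 0 at y ∈ ∅; common: ∅.
  x = 6: f ≡ 0 at y ∈ {5}; g ≡ 0 at y ∈ {1, 2}; common: ∅.
Collecting: common zeros = {(1, 0), (4, 3)}, so the count is 2.
Comparison with the Bézout bound: 2 ≤ 2 = deg(f)·deg(g), as expected for curves with no common component (the bound is attained).


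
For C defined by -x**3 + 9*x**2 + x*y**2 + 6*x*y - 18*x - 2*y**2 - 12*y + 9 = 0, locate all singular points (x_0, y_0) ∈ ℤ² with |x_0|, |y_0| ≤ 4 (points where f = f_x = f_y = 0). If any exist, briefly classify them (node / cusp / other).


Singular points: {(3, -3)}; classification: cusp.

Compute partial derivatives:
  f_x = -3*x**2 + 18*x + y**2 + 6*y - 18.
  f_y = 2*x*y + 6*x - 4*y - 12.
Scan x_0 ∈ {−4, ..., 4}. For each x_0, f_y(x_0, y) is a polynomial in y; find its integer roots y ∈ {−4, ..., 4}, then test f_x and f at those candidates.
  x = -4: f_y(-4, y) = -12*y - 36; vanishes at y ∈ {-3}. (-4, -3): f_x = -147 ≠ 0.
  x = -3: f_y(-3, y) = -10*y - 30; vanishes at y ∈ {-3}. (-3, -3): f_x = -108 ≠ 0.
  x = -2: f_y(-2, y) = -8*y - 24; vanishes at y ∈ {-3}. (-2, -3): f_x = -75 ≠ 0.
  x = -1: f_y(-1, y) = -6*y - 18; vanishes at y ∈ {-3}. (-1, -3): f_x = -48 ≠ 0.
  x = 0: f_y(0, y) = -4*y - 12; vanishes at y ∈ {-3}. (0, -3): f_x = -27 ≠ 0.
  x = 1: f_y(1, y) = -2*y - 6; vanishes at y ∈ {-3}. (1, -3): f_x = -12 ≠ 0.
  x = 2: f_y(2, y) = 0; vanishes at y ∈ {-4, -3, -2, -1, 0, 1, 2, 3, 4}. (2, -4): f_x = -2 ≠ 0; (2, -3): f_x = -3 ≠ 0; (2, -2): f_x = -2 ≠ 0; (2, -1): f_x = 1 ≠ 0; (2, 0): f_x = 6 ≠ 0; (2, 1): f_x = 13 ≠ 0; (2, 2): f_x = 22 ≠ 0; (2, 3): f_x = 33 ≠ 0; (2, 4): f_x = 46 ≠ 0.
  x = 3: f_y(3, y) = 2*y + 6; vanishes at y ∈ {-3}. (3, -3): f_x = 0, f = 0 — SINGULAR.
  x = 4: f_y(4, y) = 4*y + 12; vanishes at y ∈ {-3}. (4, -3): f_x = -3 ≠ 0.
Only singular point on the grid: (3, -3).
Classify: substitute x = 3 + u, y = -3 + v and expand: f = -u**3 + u*v**2 + v**2.
No constant or linear terms (consistent with a singular point). Quadratic part: v**2. Cubic part: -u**3 + u*v**2.
The quadratic part v**2 is a perfect square, so there is a single (double) tangent line v = 0, i.e. y = -3. Restricting the cubic part to that line (v = 0) leaves -u**3 ≠ 0, so f is not divisible by v and the branch is v² ≈ u**3 to lowest order — this is a cusp.
Classification: cusp.


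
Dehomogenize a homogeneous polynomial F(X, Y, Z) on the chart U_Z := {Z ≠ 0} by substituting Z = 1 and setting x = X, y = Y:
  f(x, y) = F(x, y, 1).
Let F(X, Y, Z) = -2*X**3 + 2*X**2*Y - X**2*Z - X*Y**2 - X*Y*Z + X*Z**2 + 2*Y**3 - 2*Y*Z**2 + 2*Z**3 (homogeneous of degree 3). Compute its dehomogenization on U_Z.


f(x, y) = -2*x**3 + 2*x**2*y - x**2 - x*y**2 - x*y + x + 2*y**3 - 2*y + 2

On U_Z we set Z = 1. Each monomial c·X^i·Y^j·Z^k in F becomes c·x^i·y^j·1^k = c·x^i·y^j.
Substituting Z = 1: F(X, Y, 1) = -2*x**3 + 2*x**2*y - x**2 - x*y**2 - x*y + x + 2*y**3 - 2*y + 2.
Note: deg(f) ≤ deg(F) = 3; strict inequality happens when F is divisible by Z (lost terms).


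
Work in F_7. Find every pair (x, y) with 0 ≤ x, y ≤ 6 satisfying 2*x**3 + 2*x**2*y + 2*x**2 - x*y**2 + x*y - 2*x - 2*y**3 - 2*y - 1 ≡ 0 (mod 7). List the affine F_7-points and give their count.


Affine F_7-points: {(0, 2), (3, 4)}; count = 2.

For each of the 49 pairs (x, y) ∈ F_7², evaluate f(x, y) mod 7. Record the zeros.
  x = 0: [0↦6, 1↦2, 2↦0, 3↦2, 4↦3, 5↦5, 6↦3]  zeros at y ∈ {2}
  x = 1: [0↦1, 1↦6, 2↦4, 3↦4, 4↦1, 5↦4, 6↦1]  zeros at y ∈ ∅
  x = 2: [0↦5, 1↦2, 2↦4, 3↦6, 4↦3, 5↦4, 6↦4]  zeros at y ∈ ∅
  x = 3: [0↦2, 1↦2, 2↦5, 3↦6, 4↦0, 5↦3, 6↦3]  zeros at y ∈ {4}
  x = 4: [0↦4, 1↦4, 2↦5, 3↦2, 4↦4, 5↦6, 6↦3]  zeros at y ∈ ∅
  x = 5: [0↦2, 1↦6, 2↦2, 3↦6, 4↦6, 5↦4, 6↦2]  zeros at y ∈ ∅
  x = 6: [0↦1, 1↦6, 2↦1, 3↦2, 4↦4, 5↦2, 6↦5]  zeros at y ∈ ∅
Collecting zeros: affine points = {(0, 2), (3, 4)}.
Total count |C(F_7)_aff| = 2.


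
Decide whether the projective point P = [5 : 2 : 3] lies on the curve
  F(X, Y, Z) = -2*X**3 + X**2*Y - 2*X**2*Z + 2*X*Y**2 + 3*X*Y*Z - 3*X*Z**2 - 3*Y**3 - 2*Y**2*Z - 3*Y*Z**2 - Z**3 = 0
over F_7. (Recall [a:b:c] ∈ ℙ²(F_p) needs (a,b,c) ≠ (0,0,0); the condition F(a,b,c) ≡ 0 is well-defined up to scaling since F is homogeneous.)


F(5,2,3) ≡ 6 (mod 7); P is NOT on the curve.

Evaluate F(5, 2, 3) term-by-term (mod 7).
  -2*X**3 ↦ -2·125·1·1 = -250
  X**2*Y ↦ 1·25·2·1 = 50
  -2*X**2*Z ↦ -2·25·1·3 = -150
  2*X*Y**2 ↦ 2·5·4·1 = 40
  3*X*Y*Z ↦ 3·5·2·3 = 90
  -3*X*Z**2 ↦ -3·5·1·9 = -135
  -3*Y**3 ↦ -3·1·8·1 = -24
  -2*Y**2*Z ↦ -2·1·4·3 = -24
  -3*Y*Z**2 ↦ -3·1·2·9 = -54
  -Z**3 ↦ -1·1·1·27 = -27
Sum: F(5, 2, 3) = (-250) + (50) + (-150) + (40) + (90) + (-135) + (-24) + (-24) + (-54) + (-27) = -484.
Reducing mod 7: -484 ≡ 6 (mod 7).
Since F(a, b, c) ≡ 6 ≠ 0 (mod 7), P does NOT lie on the curve.


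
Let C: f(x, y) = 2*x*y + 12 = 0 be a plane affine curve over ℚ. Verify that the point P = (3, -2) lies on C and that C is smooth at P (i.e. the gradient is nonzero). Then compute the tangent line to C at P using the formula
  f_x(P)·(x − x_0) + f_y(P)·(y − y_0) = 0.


Tangent line at P: -4*x + 6*y + 24 = 0.

Step 1: f(3, -2) = 0, so P lies on C.
Step 2: partial derivatives
  f_x(x, y) = 2*y, f_y(x, y) = 2*x.
  f_x(P) = -4, f_y(P) = 6 (gradient nonzero, so P is smooth).
Step 3: tangent line at P: -4·(x − 3) + 6·(y − -2) = 0.
Expanding: -4*x + 6*y + 24 = 0.


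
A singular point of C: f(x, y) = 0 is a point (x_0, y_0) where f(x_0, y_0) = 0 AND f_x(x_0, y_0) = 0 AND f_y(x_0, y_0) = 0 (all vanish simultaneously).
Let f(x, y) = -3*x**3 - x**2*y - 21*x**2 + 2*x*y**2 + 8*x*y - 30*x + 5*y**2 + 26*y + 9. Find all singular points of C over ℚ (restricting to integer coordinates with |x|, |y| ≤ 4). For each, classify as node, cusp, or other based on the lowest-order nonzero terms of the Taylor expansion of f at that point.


Singular points: {(-2, -3)}; classification: cusp.

Compute partial derivatives:
  f_x = -9*x**2 - 2*x*y - 42*x + 2*y**2 + 8*y - 30.
  f_y = -x**2 + 4*x*y + 8*x + 10*y + 26.
Scan x_0 ∈ {−4, ..., 4}. For each x_0, f_y(x_0, y) is a polynomial in y; find its integer roots y ∈ {−4, ..., 4}, then test f_x and f at those candidates.
  x = -4: f_y(-4, y) = -6*y - 22; no integer root y with |y| ≤ 4.
  x = -3: f_y(-3, y) = -2*y - 7; no integer root y with |y| ≤ 4.
  x = -2: f_y(-2, y) = 2*y + 6; vanishes at y ∈ {-3}. (-2, -3): f_x = 0, f = 0 — SINGULAR.
  x = -1: f_y(-1, y) = 6*y + 17; no integer root y with |y| ≤ 4.
  x = 0: f_y(0, y) = 10*y + 26; no integer root y with |y| ≤ 4.
  x = 1: f_y(1, y) = 14*y + 33; no integer root y with |y| ≤ 4.
  x = 2: f_y(2, y) = 18*y + 38; no integer root y with |y| ≤ 4.
  x = 3: f_y(3, y) = 22*y + 41; no integer root y with |y| ≤ 4.
  x = 4: f_y(4, y) = 26*y + 42; no integer root y with |y| ≤ 4.
Only singular point on the grid: (-2, -3).
Classify: substitute x = -2 + u, y = -3 + v and expand: f = -3*u**3 - u**2*v + 2*u*v**2 + v**2.
No constant or linear terms (consistent with a singular point). Quadratic part: v**2. Cubic part: -3*u**3 - u**2*v + 2*u*v**2.
The quadratic part v**2 is a perfect square, so there is a single (double) tangent line v = 0, i.e. y = -3. Restricting the cubic part to that line (v = 0) leaves -3*u**3 ≠ 0, so f is not divisible by v and the branch is v² ≈ 3*u**3 to lowest order — this is a cusp.
Classification: cusp.


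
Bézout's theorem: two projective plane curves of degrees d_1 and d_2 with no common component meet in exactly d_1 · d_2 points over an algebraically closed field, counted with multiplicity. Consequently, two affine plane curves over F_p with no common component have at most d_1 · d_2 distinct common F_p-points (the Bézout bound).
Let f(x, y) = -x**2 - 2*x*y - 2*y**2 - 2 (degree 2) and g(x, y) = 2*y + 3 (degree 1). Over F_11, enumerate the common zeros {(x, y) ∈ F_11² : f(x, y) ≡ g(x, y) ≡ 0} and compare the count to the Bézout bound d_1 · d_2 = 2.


Common zeros: {(5, 4), (9, 4)}; count = 2; Bézout bound = 2.

deg(f) = 2, deg(g) = 1, so Bézout bound = 2.
Scan x ∈ F_11. For each x, list the y ∈ F_11 with f(x, y) ≡ 0 and those with g(x, y) ≡ 0 (mod 11); the common zeros in that column are the intersection.
  x = 0: f ≡ 0 at y ∈ ∅; g ≡ 0 at y ∈ {4}; common: ∅.
  x = 1: f ≡ 0 at y ∈ ∅; g ≡ 0 at y ∈ {4}; common: ∅.
  x = 2: f ≡ 0 at y ∈ {2, 7}; g ≡ 0 at y ∈ {4}; common: ∅.
  x = 3: f ≡ 0 at y ∈ {0, 8}; g ≡ 0 at y ∈ {4}; common: ∅.
  x = 4: f ≡ 0 at y ∈ ∅; g ≡ 0 at y ∈ {4}; common: ∅.
  x = 5: f ≡ 0 at y ∈ {2, 4}; g ≡ 0 at y ∈ {4}; common: {4}.
  x = 6: f ≡ 0 at y ∈ {7, 9}; g ≡ 0 at y ∈ {4}; common: ∅.
  x = 7: f ≡ 0 at y ∈ ∅; g ≡ 0 at y ∈ {4}; common: ∅.
  x = 8: f ≡ 0 at y ∈ {0, 3}; g ≡ 0 at y ∈ {4}; common: ∅.
  x = 9: f ≡ 0 at y ∈ {4, 9}; g ≡ 0 at y ∈ {4}; common: {4}.
  x = 10: f ≡ 0 at y ∈ ∅; g ≡ 0 at y ∈ {4}; common: ∅.
Collecting: common zeros = {(5, 4), (9, 4)}, so the count is 2.
Comparison with the Bézout bound: 2 ≤ 2 = deg(f)·deg(g), as expected for curves with no common component (the bound is attained).


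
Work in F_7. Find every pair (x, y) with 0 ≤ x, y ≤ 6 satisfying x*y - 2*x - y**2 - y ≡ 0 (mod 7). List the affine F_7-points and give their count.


Affine F_7-points: {(0, 0), (0, 6), (3, 4), (3, 5), (5, 1), (5, 3)}; count = 6.

For each of the 49 pairs (x, y) ∈ F_7², evaluate f(x, y) mod 7. Record the zeros.
  x = 0: [0↦0, 1↦5, 2↦1, 3↦2, 4↦1, 5↦5, 6↦0]  zeros at y ∈ {0, 6}
  x = 1: [0↦5, 1↦4, 2↦1, 3↦3, 4↦3, 5↦1, 6↦4]  zeros at y ∈ ∅
  x = 2: [0↦3, 1↦3, 2↦1, 3↦4, 4↦5, 5↦4, 6↦1]  zeros at y ∈ ∅
  x = 3: [0↦1, 1↦2, 2↦1, 3↦5, 4↦0, 5↦0, 6↦5]  zeros at y ∈ {4, 5}
  x = 4: [0↦6, 1↦1, 2↦1, 3↦6, 4↦2, 5↦3, 6↦2]  zeros at y ∈ ∅
  x = 5: [0↦4, 1↦0, 2↦1, 3↦0, 4↦4, 5↦6, 6↦6]  zeros at y ∈ {1, 3}
  x = 6: [0↦2, 1↦6, 2↦1, 3↦1, 4↦6, 5↦2, 6↦3]  zeros at y ∈ ∅
Collecting zeros: affine points = {(0, 0), (0, 6), (3, 4), (3, 5), (5, 1), (5, 3)}.
Total count |C(F_7)_aff| = 6.


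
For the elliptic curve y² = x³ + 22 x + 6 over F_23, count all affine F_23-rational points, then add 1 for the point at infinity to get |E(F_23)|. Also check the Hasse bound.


Affine points = {(0, 11), (0, 12), (1, 11), (1, 12), (2, 9), (2, 14), (6, 3), (6, 20), (8, 2), (8, 21), (9, 6), (9, 17), (15, 10), (15, 13), (17, 7), (17, 16), (18, 1), (18, 22), (21, 0), (22, 11), (22, 12)}; affine count = 21; |E(F_23)| = 22.

Discriminant check: Δ ∝ 4a³ + 27b² = 4·22³ + 27·6² = 4·10648 + 27·36 ≡ 2 (mod 23). Nonzero ⇒ E is nonsingular.
For each x ∈ F_23, compute rhs = x³ + 22·x + 6 mod 23, then count y ∈ F_23 with y² ≡ rhs.
  x = 0: rhs = 6, matching y values: 11, 12 (2 points).
  x = 1: rhs = 6, matching y values: 11, 12 (2 points).
  x = 2: rhs = 12, matching y values: 9, 14 (2 points).
  x = 3: rhs = 7, matching y values: none (0 points).
  x = 4: rhs = 20, matching y values: none (0 points).
  x = 5: rhs = 11, matching y values: none (0 points).
  x = 6: rhs = 9, matching y values: 3, 20 (2 points).
  x = 7: rhs = 20, matching y values: none (0 points).
  x = 8: rhs = 4, matching y values: 2, 21 (2 points).
  x = 9: rhs = 13, matching y values: 6, 17 (2 points).
  x = 10: rhs = 7, matching y values: none (0 points).
  x = 11: rhs = 15, matching y values: none (0 points).
  x = 12: rhs = 20, matching y values: none (0 points).
  x = 13: rhs = 5, matching y values: none (0 points).
  x = 14: rhs = 22, matching y values: none (0 points).
  x = 15: rhs = 8, matching y values: 10, 13 (2 points).
  x = 16: rhs = 15, matching y values: none (0 points).
  x = 17: rhs = 3, matching y values: 7, 16 (2 points).
  x = 18: rhs = 1, matching y values: 1, 22 (2 points).
  x = 19: rhs = 15, matching y values: none (0 points).
  x = 20: rhs = 5, matching y values: none (0 points).
  x = 21: rhs = 0, matching y values: 0 (1 points).
  x = 22: rhs = 6, matching y values: 11, 12 (2 points).
Total affine count: 21.
Full point count |E(F_23)| = 21 + 1 = 22.
Hasse bound: |22 − (23+1)| = |-2| = 2 ≤ 2√23 ≈ 9.5917 ✓.


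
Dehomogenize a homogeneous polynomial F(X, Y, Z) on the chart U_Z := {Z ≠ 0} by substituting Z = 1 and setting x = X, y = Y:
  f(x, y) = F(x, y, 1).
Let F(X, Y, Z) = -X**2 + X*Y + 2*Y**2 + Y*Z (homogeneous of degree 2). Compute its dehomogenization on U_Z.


f(x, y) = -x**2 + x*y + 2*y**2 + y

On U_Z we set Z = 1. Each monomial c·X^i·Y^j·Z^k in F becomes c·x^i·y^j·1^k = c·x^i·y^j.
Substituting Z = 1: F(X, Y, 1) = -x**2 + x*y + 2*y**2 + y.
Note: deg(f) ≤ deg(F) = 2; strict inequality happens when F is divisible by Z (lost terms).


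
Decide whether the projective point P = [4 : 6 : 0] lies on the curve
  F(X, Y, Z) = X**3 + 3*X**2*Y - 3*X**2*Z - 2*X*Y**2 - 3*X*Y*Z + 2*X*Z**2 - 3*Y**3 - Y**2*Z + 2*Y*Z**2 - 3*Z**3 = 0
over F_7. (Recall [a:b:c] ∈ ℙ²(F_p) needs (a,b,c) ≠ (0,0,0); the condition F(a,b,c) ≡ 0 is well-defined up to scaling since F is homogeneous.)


F(4,6,0) ≡ 4 (mod 7); P is NOT on the curve.

Evaluate F(4, 6, 0) term-by-term (mod 7).
  X**3 ↦ 1·64·1·1 = 64
  3*X**2*Y ↦ 3·16·6·1 = 288
  -3*X**2*Z ↦ -3·16·1·0 = 0
  -2*X*Y**2 ↦ -2·4·36·1 = -288
  -3*X*Y*Z ↦ -3·4·6·0 = 0
  2*X*Z**2 ↦ 2·4·1·0 = 0
  -3*Y**3 ↦ -3·1·216·1 = -648
  -Y**2*Z ↦ -1·1·36·0 = 0
  2*Y*Z**2 ↦ 2·1·6·0 = 0
  -3*Z**3 ↦ -3·1·1·0 = 0
Sum: F(4, 6, 0) = (64) + (288) + (0) + (-288) + (0) + (0) + (-648) + (0) + (0) + (0) = -584.
Reducing mod 7: -584 ≡ 4 (mod 7).
Since F(a, b, c) ≡ 4 ≠ 0 (mod 7), P does NOT lie on the curve.


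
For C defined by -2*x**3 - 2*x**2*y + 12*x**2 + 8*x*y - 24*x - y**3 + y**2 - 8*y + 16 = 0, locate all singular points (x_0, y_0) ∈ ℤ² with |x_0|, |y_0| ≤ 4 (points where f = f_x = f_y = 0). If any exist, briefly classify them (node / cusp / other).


Singular points: {(2, 0)}; classification: cusp.

Compute partial derivatives:
  f_x = -6*x**2 - 4*x*y + 24*x + 8*y - 24.
  f_y = -2*x**2 + 8*x - 3*y**2 + 2*y - 8.
Scan x_0 ∈ {−4, ..., 4}. For each x_0, f_y(x_0, y) is a polynomial in y; find its integer roots y ∈ {−4, ..., 4}, then test f_x and f at those candidates.
  x = -4: f_y(-4, y) = -3*y**2 + 2*y - 72; no integer root y with |y| ≤ 4.
  x = -3: f_y(-3, y) = -3*y**2 + 2*y - 50; no integer root y with |y| ≤ 4.
  x = -2: f_y(-2, y) = -3*y**2 + 2*y - 32; no integer root y with |y| ≤ 4.
  x = -1: f_y(-1, y) = -3*y**2 + 2*y - 18; no integer root y with |y| ≤ 4.
  x = 0: f_y(0, y) = -3*y**2 + 2*y - 8; no integer root y with |y| ≤ 4.
  x = 1: f_y(1, y) = -3*y**2 + 2*y - 2; no integer root y with |y| ≤ 4.
  x = 2: f_y(2, y) = -3*y**2 + 2*y; vanishes at y ∈ {0}. (2, 0): f_x = 0, f = 0 — SINGULAR.
  x = 3: f_y(3, y) = -3*y**2 + 2*y - 2; no integer root y with |y| ≤ 4.
  x = 4: f_y(4, y) = -3*y**2 + 2*y - 8; no integer root y with |y| ≤ 4.
Only singular point on the grid: (2, 0).
Classify: substitute x = 2 + u, y = 0 + v and expand: f = -2*u**3 - 2*u**2*v - v**3 + v**2.
No constant or linear terms (consistent with a singular point). Quadratic part: v**2. Cubic part: -2*u**3 - 2*u**2*v - v**3.
The quadratic part v**2 is a perfect square, so there is a single (double) tangent line v = 0, i.e. y = 0. Restricting the cubic part to that line (v = 0) leaves -2*u**3 ≠ 0, so f is not divisible by v and the branch is v² ≈ 2*u**3 to lowest order — this is a cusp.
Classification: cusp.


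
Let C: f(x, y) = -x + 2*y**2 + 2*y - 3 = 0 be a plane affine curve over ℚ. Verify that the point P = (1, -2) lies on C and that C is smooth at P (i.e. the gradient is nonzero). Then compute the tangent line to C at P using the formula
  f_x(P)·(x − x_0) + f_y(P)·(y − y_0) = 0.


Tangent line at P: -x - 6*y - 11 = 0.

Step 1: f(1, -2) = 0, so P lies on C.
Step 2: partial derivatives
  f_x(x, y) = -1, f_y(x, y) = 4*y + 2.
  f_x(P) = -1, f_y(P) = -6 (gradient nonzero, so P is smooth).
Step 3: tangent line at P: -1·(x − 1) + -6·(y − -2) = 0.
Expanding: -x - 6*y - 11 = 0.


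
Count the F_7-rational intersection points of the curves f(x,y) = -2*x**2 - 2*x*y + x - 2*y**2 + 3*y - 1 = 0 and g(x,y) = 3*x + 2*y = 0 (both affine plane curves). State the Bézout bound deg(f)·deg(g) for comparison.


Common zeros: ∅; count = 0; Bézout bound = 2.

deg(f) = 2, deg(g) = 1, so Bézout bound = 2.
Scan x ∈ F_7. For each x, list the y ∈ F_7 with f(x, y) ≡ 0 and those with g(x, y) ≡ 0 (mod 7); the common zeros in that column are the intersection.
  x = 0: f ≡ 0 at y ∈ {1, 4}; g ≡ 0 at y ∈ {0}; common: ∅.
  x = 1: f ≡ 0 at y ∈ ∅; g ≡ 0 at y ∈ {2}; common: ∅.
  x = 2: f ≡ 0 at y ∈ {0, 3}; g ≡ 0 at y ∈ {4}; common: ∅.
  x = 3: f ≡ 0 at y ∈ {1}; g ≡ 0 at y ∈ {6}; common: ∅.
  x = 4: f ≡ 0 at y ∈ ∅; g ≡ 0 at y ∈ {1}; common: ∅.
  x = 5: f ≡ 0 at y ∈ ∅; g ≡ 0 at y ∈ {3}; common: ∅.
  x = 6: f ≡ 0 at y ∈ {3}; g ≡ 0 at y ∈ {5}; common: ∅.
Collecting: common zeros = ∅, so the count is 0.
Comparison with the Bézout bound: 0 ≤ 2 = deg(f)·deg(g), as expected for curves with no common component (the affine F_7-count falls short of the bound because intersections may lie at infinity, over extension fields, or carry multiplicity).


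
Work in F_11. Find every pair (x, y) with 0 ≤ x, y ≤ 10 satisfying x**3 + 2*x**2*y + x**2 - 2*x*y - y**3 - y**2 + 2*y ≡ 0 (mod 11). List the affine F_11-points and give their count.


Affine F_11-points: {(0, 0), (0, 1), (0, 9), (1, 10), (2, 4), (3, 5), (3, 6), (3, 10), (6, 9), (8, 2), (8, 9), (8, 10), (10, 0), (10, 2), (10, 8)}; count = 15.

For each of the 121 pairs (x, y) ∈ F_11², evaluate f(x, y) mod 11. Record the zeros.
  x = 0: [0↦0, 1↦0, 2↦3, 3↦3, 4↦5, 5↦3, 6↦2, 7↦7, 8↦1, 9↦0, 10↦9]  zeros at y ∈ {0, 1, 9}
  x = 1: [0↦2, 1↦2, 2↦5, 3↦5, 4↦7, 5↦5, 6↦4, 7↦9, 8↦3, 9↦2, 10↦0]  zeros at y ∈ {10}
  x = 2: [0↦1, 1↦5, 2↦1, 3↦5, 4↦0, 5↦2, 6↦5, 7↦3, 8↦1, 9↦4, 10↦6]  zeros at y ∈ {4}
  x = 3: [0↦3, 1↦4, 2↦8, 3↦9, 4↦1, 5↦0, 6↦0, 7↦6, 8↦1, 9↦1, 10↦0]  zeros at y ∈ {5, 6, 10}
  x = 4: [0↦3, 1↦5, 2↦10, 3↦1, 4↦5, 5↦5, 6↦6, 7↦2, 8↦9, 9↦10, 10↦10]  zeros at y ∈ ∅
  x = 5: [0↦7, 1↦3, 2↦2, 3↦9, 4↦7, 5↦1, 6↦7, 7↦8, 8↦9, 9↦4, 10↦9]  zeros at y ∈ ∅
  x = 6: [0↦10, 1↦4, 2↦1, 3↦6, 4↦2, 5↦5, 6↦9, 7↦8, 8↦7, 9↦0, 10↦3]  zeros at y ∈ {9}
  x = 7: [0↦7, 1↦3, 2↦2, 3↦9, 4↦7, 5↦1, 6↦7, 7↦8, 8↦9, 9↦4, 10↦9]  zeros at y ∈ ∅
  x = 8: [0↦4, 1↦6, 2↦0, 3↦2, 4↦6, 5↦6, 6↦7, 7↦3, 8↦10, 9↦0, 10↦0]  zeros at y ∈ {2, 9, 10}
  x = 9: [0↦7, 1↦8, 2↦1, 3↦2, 4↦5, 5↦4, 6↦4, 7↦10, 8↦5, 9↦5, 10↦4]  zeros at y ∈ ∅
  x = 10: [0↦0, 1↦4, 2↦0, 3↦4, 4↦10, 5↦1, 6↦4, 7↦2, 8↦0, 9↦3, 10↦5]  zeros at y ∈ {0, 2, 8}
Collecting zeros: affine points = {(0, 0), (0, 1), (0, 9), (1, 10), (2, 4), (3, 5), (3, 6), (3, 10), (6, 9), (8, 2), (8, 9), (8, 10), (10, 0), (10, 2), (10, 8)}.
Total count |C(F_11)_aff| = 15.


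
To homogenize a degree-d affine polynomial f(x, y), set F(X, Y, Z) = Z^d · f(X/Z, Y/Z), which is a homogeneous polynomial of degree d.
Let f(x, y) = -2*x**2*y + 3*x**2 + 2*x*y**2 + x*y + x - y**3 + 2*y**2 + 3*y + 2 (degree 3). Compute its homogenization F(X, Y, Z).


F(X, Y, Z) = -2*X**2*Y + 3*X**2*Z + 2*X*Y**2 + X*Y*Z + X*Z**2 - Y**3 + 2*Y**2*Z + 3*Y*Z**2 + 2*Z**3

deg(f) = 3.
Substitute x = X/Z, y = Y/Z into f, then multiply by Z^3.
  monomial -2·x^2·y^1 ↦ -2·X^2·Y^1·Z^0.
  monomial 3·x^2·y^0 ↦ 3·X^2·Y^0·Z^1.
  monomial 2·x^1·y^2 ↦ 2·X^1·Y^2·Z^0.
  monomial 1·x^1·y^1 ↦ 1·X^1·Y^1·Z^1.
  monomial 1·x^1·y^0 ↦ 1·X^1·Y^0·Z^2.
  monomial -1·x^0·y^3 ↦ -1·X^0·Y^3·Z^0.
  monomial 2·x^0·y^2 ↦ 2·X^0·Y^2·Z^1.
  monomial 3·x^0·y^1 ↦ 3·X^0·Y^1·Z^2.
  monomial 2·x^0·y^0 ↦ 2·X^0·Y^0·Z^3.
Collecting: F(X, Y, Z) = -2*X**2*Y + 3*X**2*Z + 2*X*Y**2 + X*Y*Z + X*Z**2 - Y**3 + 2*Y**2*Z + 3*Y*Z**2 + 2*Z**3.


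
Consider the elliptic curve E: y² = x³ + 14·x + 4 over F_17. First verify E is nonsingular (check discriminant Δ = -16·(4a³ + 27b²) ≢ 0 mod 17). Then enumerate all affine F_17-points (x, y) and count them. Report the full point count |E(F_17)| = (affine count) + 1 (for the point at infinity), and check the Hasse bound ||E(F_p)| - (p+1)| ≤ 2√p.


Affine points = {(0, 2), (0, 15), (1, 6), (1, 11), (6, 7), (6, 10), (8, 4), (8, 13), (9, 3), (9, 14), (12, 8), (12, 9), (15, 6), (15, 11)}; affine count = 14; |E(F_17)| = 15.

Discriminant check: Δ ∝ 4a³ + 27b² = 4·14³ + 27·4² = 4·2744 + 27·16 ≡ 1 (mod 17). Nonzero ⇒ E is nonsingular.
For each x ∈ F_17, compute rhs = x³ + 14·x + 4 mod 17, then count y ∈ F_17 with y² ≡ rhs.
  x = 0: rhs = 4, matching y values: 2, 15 (2 points).
  x = 1: rhs = 2, matching y values: 6, 11 (2 points).
  x = 2: rhs = 6, matching y values: none (0 points).
  x = 3: rhs = 5, matching y values: none (0 points).
  x = 4: rhs = 5, matching y values: none (0 points).
  x = 5: rhs = 12, matching y values: none (0 points).
  x = 6: rhs = 15, matching y values: 7, 10 (2 points).
  x = 7: rhs = 3, matching y values: none (0 points).
  x = 8: rhs = 16, matching y values: 4, 13 (2 points).
  x = 9: rhs = 9, matching y values: 3, 14 (2 points).
  x = 10: rhs = 5, matching y values: none (0 points).
  x = 11: rhs = 10, matching y values: none (0 points).
  x = 12: rhs = 13, matching y values: 8, 9 (2 points).
  x = 13: rhs = 3, matching y values: none (0 points).
  x = 14: rhs = 3, matching y values: none (0 points).
  x = 15: rhs = 2, matching y values: 6, 11 (2 points).
  x = 16: rhs = 6, matching y values: none (0 points).
Total affine count: 14.
Full point count |E(F_17)| = 14 + 1 = 15.
Hasse bound: |15 − (17+1)| = |-3| = 3 ≤ 2√17 ≈ 8.2462 ✓.


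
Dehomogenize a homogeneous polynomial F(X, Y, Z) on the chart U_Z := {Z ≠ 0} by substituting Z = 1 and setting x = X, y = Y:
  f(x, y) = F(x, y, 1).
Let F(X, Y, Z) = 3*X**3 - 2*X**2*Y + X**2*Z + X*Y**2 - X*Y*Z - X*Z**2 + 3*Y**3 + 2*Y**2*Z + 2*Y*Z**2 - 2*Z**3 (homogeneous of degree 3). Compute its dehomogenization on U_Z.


f(x, y) = 3*x**3 - 2*x**2*y + x**2 + x*y**2 - x*y - x + 3*y**3 + 2*y**2 + 2*y - 2

On U_Z we set Z = 1. Each monomial c·X^i·Y^j·Z^k in F becomes c·x^i·y^j·1^k = c·x^i·y^j.
Substituting Z = 1: F(X, Y, 1) = 3*x**3 - 2*x**2*y + x**2 + x*y**2 - x*y - x + 3*y**3 + 2*y**2 + 2*y - 2.
Note: deg(f) ≤ deg(F) = 3; strict inequality happens when F is divisible by Z (lost terms).


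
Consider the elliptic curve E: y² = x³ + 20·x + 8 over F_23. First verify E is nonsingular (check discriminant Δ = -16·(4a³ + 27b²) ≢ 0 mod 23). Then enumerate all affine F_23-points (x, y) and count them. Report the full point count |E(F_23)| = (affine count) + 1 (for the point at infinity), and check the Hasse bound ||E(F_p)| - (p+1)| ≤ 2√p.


Affine points = {(0, 10), (0, 13), (1, 11), (1, 12), (3, 7), (3, 16), (5, 7), (5, 16), (7, 10), (7, 13), (8, 6), (8, 17), (10, 9), (10, 14), (11, 8), (11, 15), (13, 2), (13, 21), (15, 7), (15, 16), (16, 10), (16, 13), (18, 6), (18, 17), (19, 5), (19, 18), (20, 6), (20, 17), (21, 11), (21, 12)}; affine count = 30; |E(F_23)| = 31.

Discriminant check: Δ ∝ 4a³ + 27b² = 4·20³ + 27·8² = 4·8000 + 27·64 ≡ 10 (mod 23). Nonzero ⇒ E is nonsingular.
For each x ∈ F_23, compute rhs = x³ + 20·x + 8 mod 23, then count y ∈ F_23 with y² ≡ rhs.
  x = 0: rhs = 8, matching y values: 10, 13 (2 points).
  x = 1: rhs = 6, matching y values: 11, 12 (2 points).
  x = 2: rhs = 10, matching y values: none (0 points).
  x = 3: rhs = 3, matching y values: 7, 16 (2 points).
  x = 4: rhs = 14, matching y values: none (0 points).
  x = 5: rhs = 3, matching y values: 7, 16 (2 points).
  x = 6: rhs = 22, matching y values: none (0 points).
  x = 7: rhs = 8, matching y values: 10, 13 (2 points).
  x = 8: rhs = 13, matching y values: 6, 17 (2 points).
  x = 9: rhs = 20, matching y values: none (0 points).
  x = 10: rhs = 12, matching y values: 9, 14 (2 points).
  x = 11: rhs = 18, matching y values: 8, 15 (2 points).
  x = 12: rhs = 21, matching y values: none (0 points).
  x = 13: rhs = 4, matching y values: 2, 21 (2 points).
  x = 14: rhs = 19, matching y values: none (0 points).
  x = 15: rhs = 3, matching y values: 7, 16 (2 points).
  x = 16: rhs = 8, matching y values: 10, 13 (2 points).
  x = 17: rhs = 17, matching y values: none (0 points).
  x = 18: rhs = 13, matching y values: 6, 17 (2 points).
  x = 19: rhs = 2, matching y values: 5, 18 (2 points).
  x = 20: rhs = 13, matching y values: 6, 17 (2 points).
  x = 21: rhs = 6, matching y values: 11, 12 (2 points).
  x = 22: rhs = 10, matching y values: none (0 points).
Total affine count: 30.
Full point count |E(F_23)| = 30 + 1 = 31.
Hasse bound: |31 − (23+1)| = |7| = 7 ≤ 2√23 ≈ 9.5917 ✓.


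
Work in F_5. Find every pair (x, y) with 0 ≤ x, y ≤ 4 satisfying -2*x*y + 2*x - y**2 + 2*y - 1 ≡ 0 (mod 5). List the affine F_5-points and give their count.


Affine F_5-points: {(0, 1), (1, 1), (1, 4), (2, 1), (2, 2), (3, 0), (3, 1), (4, 1), (4, 3)}; count = 9.

For each of the 25 pairs (x, y) ∈ F_5², evaluate f(x, y) mod 5. Record the zeros.
  x = 0: [0↦4, 1↦0, 2↦4, 3↦1, 4↦1]  zeros at y ∈ {1}
  x = 1: [0↦1, 1↦0, 2↦2, 3↦2, 4↦0]  zeros at y ∈ {1, 4}
  x = 2: [0↦3, 1↦0, 2↦0, 3↦3, 4↦4]  zeros at y ∈ {1, 2}
  x = 3: [0↦0, 1↦0, 2↦3, 3↦4, 4↦3]  zeros at y ∈ {0, 1}
  x = 4: [0↦2, 1↦0, 2↦1, 3↦0, 4↦2]  zeros at y ∈ {1, 3}
Collecting zeros: affine points = {(0, 1), (1, 1), (1, 4), (2, 1), (2, 2), (3, 0), (3, 1), (4, 1), (4, 3)}.
Total count |C(F_5)_aff| = 9.


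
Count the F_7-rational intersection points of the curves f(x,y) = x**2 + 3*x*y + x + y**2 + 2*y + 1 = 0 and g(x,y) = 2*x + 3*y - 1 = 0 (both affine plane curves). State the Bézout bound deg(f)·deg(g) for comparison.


Common zeros: {(2, 6), (4, 0)}; count = 2; Bézout bound = 2.

deg(f) = 2, deg(g) = 1, so Bézout bound = 2.
Scan x ∈ F_7. For each x, list the y ∈ F_7 with f(x, y) ≡ 0 and those with g(x, y) ≡ 0 (mod 7); the common zeros in that column are the intersection.
  x = 0: f ≡ 0 at y ∈ {6}; g ≡ 0 at y ∈ {5}; common: ∅.
  x = 1: f ≡ 0 at y ∈ ∅; g ≡ 0 at y ∈ {2}; common: ∅.
  x = 2: f ≡ 0 at y ∈ {0, 6}; g ≡ 0 at y ∈ {6}; common: {6}.
  x = 3: f ≡ 0 at y ∈ ∅; g ≡ 0 at y ∈ {3}; common: ∅.
  x = 4: f ≡ 0 at y ∈ {0}; g ≡ 0 at y ∈ {0}; common: {0}.
  x = 5: f ≡ 0 at y ∈ {1, 3}; g ≡ 0 at y ∈ {4}; common: ∅.
  x = 6: f ≡ 0 at y ∈ {3, 5}; g ≡ 0 at y ∈ {1}; common: ∅.
Collecting: common zeros = {(2, 6), (4, 0)}, so the count is 2.
Comparison with the Bézout bound: 2 ≤ 2 = deg(f)·deg(g), as expected for curves with no common component (the bound is attained).


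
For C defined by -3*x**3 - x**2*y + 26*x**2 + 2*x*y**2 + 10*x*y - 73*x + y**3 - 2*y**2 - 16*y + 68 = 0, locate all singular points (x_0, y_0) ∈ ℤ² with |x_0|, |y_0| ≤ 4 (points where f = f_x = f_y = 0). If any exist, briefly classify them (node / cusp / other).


Singular points: {(3, -1)}; classification: cusp.

Compute partial derivatives:
  f_x = -9*x**2 - 2*x*y + 52*x + 2*y**2 + 10*y - 73.
  f_y = -x**2 + 4*x*y + 10*x + 3*y**2 - 4*y - 16.
Scan x_0 ∈ {−4, ..., 4}. For each x_0, f_y(x_0, y) is a polynomial in y; find its integer roots y ∈ {−4, ..., 4}, then test f_x and f at those candidates.
  x = -4: f_y(-4, y) = 3*y**2 - 20*y - 72; no integer root y with |y| ≤ 4.
  x = -3: f_y(-3, y) = 3*y**2 - 16*y - 55; no integer root y with |y| ≤ 4.
  x = -2: f_y(-2, y) = 3*y**2 - 12*y - 40; no integer root y with |y| ≤ 4.
  x = -1: f_y(-1, y) = 3*y**2 - 8*y - 27; no integer root y with |y| ≤ 4.
  x = 0: f_y(0, y) = 3*y**2 - 4*y - 16; no integer root y with |y| ≤ 4.
  x = 1: f_y(1, y) = 3*y**2 - 7; no integer root y with |y| ≤ 4.
  x = 2: f_y(2, y) = 3*y**2 + 4*y; vanishes at y ∈ {0}. (2, 0): f_x = -5 ≠ 0.
  x = 3: f_y(3, y) = 3*y**2 + 8*y + 5; vanishes at y ∈ {-1}. (3, -1): f_x = 0, f = 0 — SINGULAR.
  x = 4: f_y(4, y) = 3*y**2 + 12*y + 8; no integer root y with |y| ≤ 4.
Only singular point on the grid: (3, -1).
Classify: substitute x = 3 + u, y = -1 + v and expand: f = -3*u**3 - u**2*v + 2*u*v**2 + v**3 + v**2.
No constant or linear terms (consistent with a singular point). Quadratic part: v**2. Cubic part: -3*u**3 - u**2*v + 2*u*v**2 + v**3.
The quadratic part v**2 is a perfect square, so there is a single (double) tangent line v = 0, i.e. y = -1. Restricting the cubic part to that line (v = 0) leaves -3*u**3 ≠ 0, so f is not divisible by v and the branch is v² ≈ 3*u**3 to lowest order — this is a cusp.
Classification: cusp.
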